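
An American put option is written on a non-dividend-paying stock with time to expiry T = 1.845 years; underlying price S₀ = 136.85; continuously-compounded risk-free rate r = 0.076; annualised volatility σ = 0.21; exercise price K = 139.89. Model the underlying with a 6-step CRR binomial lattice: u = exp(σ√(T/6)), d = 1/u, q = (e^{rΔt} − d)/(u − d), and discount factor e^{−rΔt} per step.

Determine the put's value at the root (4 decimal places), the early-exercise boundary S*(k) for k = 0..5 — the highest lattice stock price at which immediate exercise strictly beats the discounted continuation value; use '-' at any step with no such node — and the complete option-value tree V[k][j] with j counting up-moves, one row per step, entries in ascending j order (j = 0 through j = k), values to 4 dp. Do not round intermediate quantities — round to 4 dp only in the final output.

price = 10.5358
boundary = - - 108.4169 121.8066 108.4169 121.8066
tree:
10.5358
18.5494 4.9803
31.4731 9.6543 1.6919
43.3909 18.0834 3.7517 0.2219
53.9987 31.4731 8.2673 0.5309 0.0000
63.4404 43.3909 18.0834 1.2704 0.0000 0.0000
71.8442 53.9987 31.4731 3.0400 0.0000 0.0000 0.0000

Δt=0.30750  u=1.12350  d=0.89007  q=0.57222  discount=0.97690
step 6 (expiry): payoffs max(K−S,0) = 71.8442 53.9987 31.4731 3.0400 0.0000 0.0000 0.0000
step 5: (k=5,j=0): S=76.4496, (K−S)⁺=63.4404, hold=60.2090 ⇒ V=63.4404 exercise | (k=5,j=1): S=96.4991, (K−S)⁺=43.3909, hold=40.1596 ⇒ V=43.3909 exercise | (k=5,j=2): S=121.8066, (K−S)⁺=18.0834, hold=14.8520 ⇒ V=18.0834 exercise | (k=5,j=3): S=153.7513, (K−S)⁺=0.0000, hold=1.2704 ⇒ V=1.2704 continue | (k=5,j=4): S=194.0736, (K−S)⁺=0.0000, hold=0.0000 ⇒ V=0.0000 continue | (k=5,j=5): S=244.9707, (K−S)⁺=0.0000, hold=0.0000 ⇒ V=0.0000 continue  boundary S*=121.8066
step 4: (k=4,j=0): S=85.8913, (K−S)⁺=53.9987, hold=50.7673 ⇒ V=53.9987 exercise | (k=4,j=1): S=108.4169, (K−S)⁺=31.4731, hold=28.2418 ⇒ V=31.4731 exercise | (k=4,j=2): S=136.8500, (K−S)⁺=3.0400, hold=8.2673 ⇒ V=8.2673 continue | (k=4,j=3): S=172.7398, (K−S)⁺=0.0000, hold=0.5309 ⇒ V=0.5309 continue | (k=4,j=4): S=218.0421, (K−S)⁺=0.0000, hold=0.0000 ⇒ V=0.0000 continue  boundary S*=108.4169
step 3: (k=3,j=0): S=96.4991, (K−S)⁺=43.3909, hold=40.1596 ⇒ V=43.3909 exercise | (k=3,j=1): S=121.8066, (K−S)⁺=18.0834, hold=17.7741 ⇒ V=18.0834 exercise | (k=3,j=2): S=153.7513, (K−S)⁺=0.0000, hold=3.7517 ⇒ V=3.7517 continue | (k=3,j=3): S=194.0736, (K−S)⁺=0.0000, hold=0.2219 ⇒ V=0.2219 continue  boundary S*=121.8066
step 2: (k=2,j=0): S=108.4169, (K−S)⁺=31.4731, hold=28.2418 ⇒ V=31.4731 exercise | (k=2,j=1): S=136.8500, (K−S)⁺=3.0400, hold=9.6543 ⇒ V=9.6543 continue | (k=2,j=2): S=172.7398, (K−S)⁺=0.0000, hold=1.6919 ⇒ V=1.6919 continue  boundary S*=108.4169
step 1: (k=1,j=0): S=121.8066, (K−S)⁺=18.0834, hold=18.5494 ⇒ V=18.5494 continue | (k=1,j=1): S=153.7513, (K−S)⁺=0.0000, hold=4.9803 ⇒ V=4.9803 continue  boundary S*=-
step 0: (k=0,j=0): S=136.8500, (K−S)⁺=3.0400, hold=10.5358 ⇒ V=10.5358 continue  boundary S*=-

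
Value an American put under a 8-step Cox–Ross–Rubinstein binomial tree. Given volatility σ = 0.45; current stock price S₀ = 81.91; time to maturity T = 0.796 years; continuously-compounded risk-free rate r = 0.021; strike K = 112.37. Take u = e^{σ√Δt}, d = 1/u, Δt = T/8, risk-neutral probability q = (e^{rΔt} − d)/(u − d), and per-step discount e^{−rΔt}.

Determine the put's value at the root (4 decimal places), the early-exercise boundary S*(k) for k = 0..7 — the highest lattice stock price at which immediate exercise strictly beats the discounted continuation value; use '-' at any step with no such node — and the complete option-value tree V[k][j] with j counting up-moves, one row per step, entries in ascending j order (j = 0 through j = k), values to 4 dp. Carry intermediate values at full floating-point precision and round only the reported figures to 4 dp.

price = 34.0151
boundary = - - 61.6657 53.5054 61.6657 71.0707 81.9100 94.4025
tree:
34.0151
42.1855 25.0229
50.7043 32.8399 16.3866
58.8646 41.6109 23.1704 8.8679
65.9451 50.7043 31.6197 13.8183 3.3676
72.0886 58.8646 41.2993 20.9281 5.9235 0.5224
77.4191 65.9451 50.7043 30.4600 10.3545 0.9914 0.0000
82.0443 72.0886 58.8646 41.2993 17.9675 1.8812 0.0000 0.0000
86.0573 77.4191 65.9451 50.7043 30.4600 3.5697 0.0000 0.0000 0.0000

Δt=0.09950  u=1.15251  d=0.86767  q=0.47192  discount=0.99791
step 8 (expiry): payoffs max(K−S,0) = 86.0573 77.4191 65.9451 50.7043 30.4600 3.5697 0.0000 0.0000 0.0000
step 7: (k=7,j=0): S=30.3257, (K−S)⁺=82.0443, hold=81.8097 ⇒ V=82.0443 exercise | (k=7,j=1): S=40.2814, (K−S)⁺=72.0886, hold=71.8541 ⇒ V=72.0886 exercise | (k=7,j=2): S=53.5054, (K−S)⁺=58.8646, hold=58.6301 ⇒ V=58.8646 exercise | (k=7,j=3): S=71.0707, (K−S)⁺=41.2993, hold=41.0648 ⇒ V=41.2993 exercise | (k=7,j=4): S=94.4025, (K−S)⁺=17.9675, hold=17.7330 ⇒ V=17.9675 exercise | (k=7,j=5): S=125.3939, (K−S)⁺=0.0000, hold=1.8812 ⇒ V=1.8812 continue | (k=7,j=6): S=166.5595, (K−S)⁺=0.0000, hold=0.0000 ⇒ V=0.0000 continue | (k=7,j=7): S=221.2393, (K−S)⁺=0.0000, hold=0.0000 ⇒ V=0.0000 continue  boundary S*=94.4025
step 6: (k=6,j=0): S=34.9509, (K−S)⁺=77.4191, hold=77.1846 ⇒ V=77.4191 exercise | (k=6,j=1): S=46.4249, (K−S)⁺=65.9451, hold=65.7105 ⇒ V=65.9451 exercise | (k=6,j=2): S=61.6657, (K−S)⁺=50.7043, hold=50.4697 ⇒ V=50.7043 exercise | (k=6,j=3): S=81.9100, (K−S)⁺=30.4600, hold=30.2254 ⇒ V=30.4600 exercise | (k=6,j=4): S=108.8003, (K−S)⁺=3.5697, hold=10.3545 ⇒ V=10.3545 continue | (k=6,j=5): S=144.5183, (K−S)⁺=0.0000, hold=0.9914 ⇒ V=0.9914 continue | (k=6,j=6): S=191.9623, (K−S)⁺=0.0000, hold=0.0000 ⇒ V=0.0000 continue  boundary S*=81.9100
step 5: (k=5,j=0): S=40.2814, (K−S)⁺=72.0886, hold=71.8541 ⇒ V=72.0886 exercise | (k=5,j=1): S=53.5054, (K−S)⁺=58.8646, hold=58.6301 ⇒ V=58.8646 exercise | (k=5,j=2): S=71.0707, (K−S)⁺=41.2993, hold=41.0648 ⇒ V=41.2993 exercise | (k=5,j=3): S=94.4025, (K−S)⁺=17.9675, hold=20.9281 ⇒ V=20.9281 continue | (k=5,j=4): S=125.3939, (K−S)⁺=0.0000, hold=5.9235 ⇒ V=5.9235 continue | (k=5,j=5): S=166.5595, (K−S)⁺=0.0000, hold=0.5224 ⇒ V=0.5224 continue  boundary S*=71.0707
step 4: (k=4,j=0): S=46.4249, (K−S)⁺=65.9451, hold=65.7105 ⇒ V=65.9451 exercise | (k=4,j=1): S=61.6657, (K−S)⁺=50.7043, hold=50.4697 ⇒ V=50.7043 exercise | (k=4,j=2): S=81.9100, (K−S)⁺=30.4600, hold=31.6197 ⇒ V=31.6197 continue | (k=4,j=3): S=108.8003, (K−S)⁺=3.5697, hold=13.8183 ⇒ V=13.8183 continue | (k=4,j=4): S=144.5183, (K−S)⁺=0.0000, hold=3.3676 ⇒ V=3.3676 continue  boundary S*=61.6657
step 3: (k=3,j=0): S=53.5054, (K−S)⁺=58.8646, hold=58.6301 ⇒ V=58.8646 exercise | (k=3,j=1): S=71.0707, (K−S)⁺=41.2993, hold=41.6109 ⇒ V=41.6109 continue | (k=3,j=2): S=94.4025, (K−S)⁺=17.9675, hold=23.1704 ⇒ V=23.1704 continue | (k=3,j=3): S=125.3939, (K−S)⁺=0.0000, hold=8.8679 ⇒ V=8.8679 continue  boundary S*=53.5054
step 2: (k=2,j=0): S=61.6657, (K−S)⁺=50.7043, hold=50.6164 ⇒ V=50.7043 exercise | (k=2,j=1): S=81.9100, (K−S)⁺=30.4600, hold=32.8399 ⇒ V=32.8399 continue | (k=2,j=2): S=108.8003, (K−S)⁺=3.5697, hold=16.3866 ⇒ V=16.3866 continue  boundary S*=61.6657
step 1: (k=1,j=0): S=71.0707, (K−S)⁺=41.2993, hold=42.1855 ⇒ V=42.1855 continue | (k=1,j=1): S=94.4025, (K−S)⁺=17.9675, hold=25.0229 ⇒ V=25.0229 continue  boundary S*=-
step 0: (k=0,j=0): S=81.9100, (K−S)⁺=30.4600, hold=34.0151 ⇒ V=34.0151 continue  boundary S*=-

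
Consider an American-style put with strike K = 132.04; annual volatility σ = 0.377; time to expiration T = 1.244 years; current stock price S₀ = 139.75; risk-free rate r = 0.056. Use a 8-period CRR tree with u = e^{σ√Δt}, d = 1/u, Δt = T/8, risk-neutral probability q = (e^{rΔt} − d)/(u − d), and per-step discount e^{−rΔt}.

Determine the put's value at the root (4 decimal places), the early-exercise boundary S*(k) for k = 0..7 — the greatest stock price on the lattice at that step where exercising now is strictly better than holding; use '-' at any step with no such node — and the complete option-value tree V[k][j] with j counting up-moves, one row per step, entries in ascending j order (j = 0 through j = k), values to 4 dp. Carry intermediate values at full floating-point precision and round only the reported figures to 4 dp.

params: Δt=0.15550 u=1.16028 d=0.86186 q=0.49221 e^(-rΔt)=0.99133
t_8 payoffs: 89.4959 74.7647 54.9327 28.2337 0.0000 0.0000 0.0000 0.0000 0.0000
t_7: node(7,0) S=49.3632 payoff=82.6768 vs cont=81.5320 → 82.6768 [stop]  node(7,1) S=66.4556 payoff=65.5844 vs cont=64.4396 → 65.5844 [stop]  node(7,2) S=89.4663 payoff=42.5737 vs cont=41.4289 → 42.5737 [stop]  node(7,3) S=120.4447 payoff=11.5953 vs cont=14.2125 → 14.2125 [wait]  node(7,4) S=162.1496 payoff=0.0000 vs cont=0.0000 → 0.0000 [wait]  node(7,5) S=218.2951 payoff=0.0000 vs cont=0.0000 → 0.0000 [wait]  node(7,6) S=293.8814 payoff=0.0000 vs cont=0.0000 → 0.0000 [wait]  node(7,7) S=395.6401 payoff=0.0000 vs cont=0.0000 → 0.0000 [wait]  ⇒ S*(7)=89.4663
t_6: node(6,0) S=57.2753 payoff=74.7647 vs cont=73.6199 → 74.7647 [stop]  node(6,1) S=77.1073 payoff=54.9327 vs cont=53.7879 → 54.9327 [stop]  node(6,2) S=103.8063 payoff=28.2337 vs cont=28.3659 → 28.3659 [wait]  node(6,3) S=139.7500 payoff=0.0000 vs cont=7.1544 → 7.1544 [wait]  node(6,4) S=188.1395 payoff=0.0000 vs cont=0.0000 → 0.0000 [wait]  node(6,5) S=253.2842 payoff=0.0000 vs cont=0.0000 → 0.0000 [wait]  node(6,6) S=340.9857 payoff=0.0000 vs cont=0.0000 → 0.0000 [wait]  ⇒ S*(6)=77.1073
t_5: node(5,0) S=66.4556 payoff=65.5844 vs cont=64.4396 → 65.5844 [stop]  node(5,1) S=89.4663 payoff=42.5737 vs cont=41.4934 → 42.5737 [stop]  node(5,2) S=120.4447 payoff=11.5953 vs cont=17.7700 → 17.7700 [wait]  node(5,3) S=162.1496 payoff=0.0000 vs cont=3.6014 → 3.6014 [wait]  node(5,4) S=218.2951 payoff=0.0000 vs cont=0.0000 → 0.0000 [wait]  node(5,5) S=293.8814 payoff=0.0000 vs cont=0.0000 → 0.0000 [wait]  ⇒ S*(5)=89.4663
t_4: node(4,0) S=77.1073 payoff=54.9327 vs cont=53.7879 → 54.9327 [stop]  node(4,1) S=103.8063 payoff=28.2337 vs cont=30.1018 → 30.1018 [wait]  node(4,2) S=139.7500 payoff=0.0000 vs cont=10.7025 → 10.7025 [wait]  node(4,3) S=188.1395 payoff=0.0000 vs cont=1.8129 → 1.8129 [wait]  node(4,4) S=253.2842 payoff=0.0000 vs cont=0.0000 → 0.0000 [wait]  ⇒ S*(4)=77.1073
t_3: node(3,0) S=89.4663 payoff=42.5737 vs cont=42.3404 → 42.5737 [stop]  node(3,1) S=120.4447 payoff=11.5953 vs cont=20.3751 → 20.3751 [wait]  node(3,2) S=162.1496 payoff=0.0000 vs cont=6.2721 → 6.2721 [wait]  node(3,3) S=218.2951 payoff=0.0000 vs cont=0.9126 → 0.9126 [wait]  ⇒ S*(3)=89.4663
t_2: node(2,0) S=103.8063 payoff=28.2337 vs cont=31.3729 → 31.3729 [wait]  node(2,1) S=139.7500 payoff=0.0000 vs cont=13.3170 → 13.3170 [wait]  node(2,2) S=188.1395 payoff=0.0000 vs cont=3.6026 → 3.6026 [wait]  ⇒ S*(2)=-
t_1: node(1,0) S=120.4447 payoff=11.5953 vs cont=22.2907 → 22.2907 [wait]  node(1,1) S=162.1496 payoff=0.0000 vs cont=8.4615 → 8.4615 [wait]  ⇒ S*(1)=-
t_0: node(0,0) S=139.7500 payoff=0.0000 vs cont=15.3496 → 15.3496 [wait]  ⇒ S*(0)=-

price = 15.3496
boundary = - - - 89.4663 77.1073 89.4663 77.1073 89.4663
tree:
15.3496
22.2907 8.4615
31.3729 13.3170 3.6026
42.5737 20.3751 6.2721 0.9126
54.9327 30.1018 10.7025 1.8129 0.0000
65.5844 42.5737 17.7700 3.6014 0.0000 0.0000
74.7647 54.9327 28.3659 7.1544 0.0000 0.0000 0.0000
82.6768 65.5844 42.5737 14.2125 0.0000 0.0000 0.0000 0.0000
89.4959 74.7647 54.9327 28.2337 0.0000 0.0000 0.0000 0.0000 0.0000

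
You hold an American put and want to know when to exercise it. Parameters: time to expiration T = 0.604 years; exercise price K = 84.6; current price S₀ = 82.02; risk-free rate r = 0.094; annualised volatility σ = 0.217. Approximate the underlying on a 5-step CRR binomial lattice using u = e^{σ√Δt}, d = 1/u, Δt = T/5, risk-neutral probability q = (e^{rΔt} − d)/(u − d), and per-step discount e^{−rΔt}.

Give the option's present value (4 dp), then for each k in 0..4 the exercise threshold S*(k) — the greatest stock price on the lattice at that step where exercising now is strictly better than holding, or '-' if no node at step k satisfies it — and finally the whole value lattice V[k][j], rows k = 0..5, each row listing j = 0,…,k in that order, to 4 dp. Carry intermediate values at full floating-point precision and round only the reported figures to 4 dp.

Δt=0.12080  u=1.07834  d=0.92735  q=0.55679  discount=0.98871
step 5 (expiry): payoffs max(K−S,0) = 28.3471 19.1884 8.5385 0.0000 0.0000 0.0000
step 4: (k=4,j=0): S=60.6596, (K−S)⁺=23.9404, hold=22.9851 ⇒ V=23.9404 exercise | (k=4,j=1): S=70.5358, (K−S)⁺=14.0642, hold=13.1090 ⇒ V=14.0642 exercise | (k=4,j=2): S=82.0200, (K−S)⁺=2.5800, hold=3.7416 ⇒ V=3.7416 continue | (k=4,j=3): S=95.3739, (K−S)⁺=0.0000, hold=0.0000 ⇒ V=0.0000 continue | (k=4,j=4): S=110.9021, (K−S)⁺=0.0000, hold=0.0000 ⇒ V=0.0000 continue  boundary S*=70.5358
step 3: (k=3,j=0): S=65.4116, (K−S)⁺=19.1884, hold=18.2332 ⇒ V=19.1884 exercise | (k=3,j=1): S=76.0615, (K−S)⁺=8.5385, hold=8.2228 ⇒ V=8.5385 exercise | (k=3,j=2): S=88.4453, (K−S)⁺=0.0000, hold=1.6396 ⇒ V=1.6396 continue | (k=3,j=3): S=102.8454, (K−S)⁺=0.0000, hold=0.0000 ⇒ V=0.0000 continue  boundary S*=76.0615
step 2: (k=2,j=0): S=70.5358, (K−S)⁺=14.0642, hold=13.1090 ⇒ V=14.0642 exercise | (k=2,j=1): S=82.0200, (K−S)⁺=2.5800, hold=4.6442 ⇒ V=4.6442 continue | (k=2,j=2): S=95.3739, (K−S)⁺=0.0000, hold=0.7185 ⇒ V=0.7185 continue  boundary S*=70.5358
step 1: (k=1,j=0): S=76.0615, (K−S)⁺=8.5385, hold=8.7197 ⇒ V=8.7197 continue | (k=1,j=1): S=88.4453, (K−S)⁺=0.0000, hold=2.4307 ⇒ V=2.4307 continue  boundary S*=-
step 0: (k=0,j=0): S=82.0200, (K−S)⁺=2.5800, hold=5.1591 ⇒ V=5.1591 continue  boundary S*=-

price = 5.1591
boundary = - - 70.5358 76.0615 70.5358
tree:
5.1591
8.7197 2.4307
14.0642 4.6442 0.7185
19.1884 8.5385 1.6396 0.0000
23.9404 14.0642 3.7416 0.0000 0.0000
28.3471 19.1884 8.5385 0.0000 0.0000 0.0000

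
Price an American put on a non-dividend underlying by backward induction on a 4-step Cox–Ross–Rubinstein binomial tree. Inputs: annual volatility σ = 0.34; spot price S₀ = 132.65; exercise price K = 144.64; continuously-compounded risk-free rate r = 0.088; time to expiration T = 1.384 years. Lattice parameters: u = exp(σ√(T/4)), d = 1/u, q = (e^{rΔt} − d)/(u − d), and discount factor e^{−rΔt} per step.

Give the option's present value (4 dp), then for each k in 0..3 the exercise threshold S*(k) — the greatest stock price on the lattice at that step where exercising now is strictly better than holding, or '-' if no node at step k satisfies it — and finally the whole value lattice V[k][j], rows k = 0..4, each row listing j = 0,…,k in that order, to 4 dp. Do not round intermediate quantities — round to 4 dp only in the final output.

price = 21.7326
boundary = - 108.6053 88.9190 108.6053
tree:
21.7326
36.0347 10.1683
55.7210 19.3473 2.5246
71.8388 36.0347 5.5018 0.0000
85.0351 55.7210 11.9900 0.0000 0.0000

Δt=0.34600, u=1.22140, d=0.81874, q=0.52695, disc=e^(-rΔt)=0.97001
k=4 terminal: V=max(K-S,0) → 85.0351 55.7210 11.9900 0.0000 0.0000
k=3: j=0 S=72.8012 intr=71.8388 cont=67.5012 V=71.8388[EX]; j=1 S=108.6053 intr=36.0347 cont=31.6971 V=36.0347[EX]; j=2 S=162.0181 intr=0.0000 cont=5.5018 V=5.5018[hold]; j=3 S=241.6997 intr=0.0000 cont=0.0000 V=0.0000[hold]  S*(3)=108.6053
k=2: j=0 S=88.9190 intr=55.7210 cont=51.3834 V=55.7210[EX]; j=1 S=132.6500 intr=11.9900 cont=19.3473 V=19.3473[hold]; j=2 S=197.8882 intr=0.0000 cont=2.5246 V=2.5246[hold]  S*(2)=88.9190
k=1: j=0 S=108.6053 intr=36.0347 cont=35.4577 V=36.0347[EX]; j=1 S=162.0181 intr=0.0000 cont=10.1683 V=10.1683[hold]  S*(1)=108.6053
k=0: j=0 S=132.6500 intr=11.9900 cont=21.7326 V=21.7326[hold]  S*(0)=-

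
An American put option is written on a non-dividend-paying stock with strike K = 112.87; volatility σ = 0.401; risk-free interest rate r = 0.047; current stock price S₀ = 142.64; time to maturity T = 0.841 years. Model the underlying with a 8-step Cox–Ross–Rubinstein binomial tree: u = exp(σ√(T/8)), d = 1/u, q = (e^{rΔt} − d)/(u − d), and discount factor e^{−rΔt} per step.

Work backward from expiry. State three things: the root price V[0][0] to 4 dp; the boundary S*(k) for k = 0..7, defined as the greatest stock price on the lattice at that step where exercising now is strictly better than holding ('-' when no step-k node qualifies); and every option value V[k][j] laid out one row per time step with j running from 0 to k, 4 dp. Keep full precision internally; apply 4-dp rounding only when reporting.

Δt=0.10512, u=1.13885, d=0.87808, q=0.48654, disc=e^(-rΔt)=0.99507
k=8 terminal: V=max(K-S,0) → 62.4597 47.4893 28.0731 2.8908 0.0000 0.0000 0.0000 0.0000 0.0000
k=7: j=0 S=57.4096 intr=55.4604 cont=54.9041 V=55.4604[EX]; j=1 S=74.4586 intr=38.4114 cont=37.8551 V=38.4114[EX]; j=2 S=96.5707 intr=16.2993 cont=15.7430 V=16.2993[EX]; j=3 S=125.2495 intr=0.0000 cont=1.4770 V=1.4770[hold]; j=4 S=162.4451 intr=0.0000 cont=0.0000 V=0.0000[hold]; j=5 S=210.6868 intr=0.0000 cont=0.0000 V=0.0000[hold]; j=6 S=273.2548 intr=0.0000 cont=0.0000 V=0.0000[hold]; j=7 S=354.4039 intr=0.0000 cont=0.0000 V=0.0000[hold]  S*(7)=96.5707
k=6: j=0 S=65.3807 intr=47.4893 cont=46.9330 V=47.4893[EX]; j=1 S=84.7969 intr=28.0731 cont=27.5168 V=28.0731[EX]; j=2 S=109.9792 intr=2.8908 cont=9.0429 V=9.0429[hold]; j=3 S=142.6400 intr=0.0000 cont=0.7546 V=0.7546[hold]; j=4 S=185.0001 intr=0.0000 cont=0.0000 V=0.0000[hold]; j=5 S=239.9399 intr=0.0000 cont=0.0000 V=0.0000[hold]; j=6 S=311.1954 intr=0.0000 cont=0.0000 V=0.0000[hold]  S*(6)=84.7969
k=5: j=0 S=74.4586 intr=38.4114 cont=37.8551 V=38.4114[EX]; j=1 S=96.5707 intr=16.2993 cont=18.7215 V=18.7215[hold]; j=2 S=125.2495 intr=0.0000 cont=4.9857 V=4.9857[hold]; j=3 S=162.4451 intr=0.0000 cont=0.3856 V=0.3856[hold]; j=4 S=210.6868 intr=0.0000 cont=0.0000 V=0.0000[hold]; j=5 S=273.2548 intr=0.0000 cont=0.0000 V=0.0000[hold]  S*(5)=74.4586
k=4: j=0 S=84.7969 intr=28.0731 cont=28.6894 V=28.6894[hold]; j=1 S=109.9792 intr=2.8908 cont=11.9792 V=11.9792[hold]; j=2 S=142.6400 intr=0.0000 cont=2.7340 V=2.7340[hold]; j=3 S=185.0001 intr=0.0000 cont=0.1970 V=0.1970[hold]; j=4 S=239.9399 intr=0.0000 cont=0.0000 V=0.0000[hold]  S*(4)=-
k=3: j=0 S=96.5707 intr=16.2993 cont=20.4580 V=20.4580[hold]; j=1 S=125.2495 intr=0.0000 cont=7.4442 V=7.4442[hold]; j=2 S=162.4451 intr=0.0000 cont=1.4923 V=1.4923[hold]; j=3 S=210.6868 intr=0.0000 cont=0.1007 V=0.1007[hold]  S*(3)=-
k=2: j=0 S=109.9792 intr=2.8908 cont=14.0567 V=14.0567[hold]; j=1 S=142.6400 intr=0.0000 cont=4.5260 V=4.5260[hold]; j=2 S=185.0001 intr=0.0000 cont=0.8112 V=0.8112[hold]  S*(2)=-
k=1: j=0 S=125.2495 intr=0.0000 cont=9.3732 V=9.3732[hold]; j=1 S=162.4451 intr=0.0000 cont=2.7052 V=2.7052[hold]  S*(1)=-
k=0: j=0 S=142.6400 intr=0.0000 cont=6.0988 V=6.0988[hold]  S*(0)=-

price = 6.0988
boundary = - - - - - 74.4586 84.7969 96.5707
tree:
6.0988
9.3732 2.7052
14.0567 4.5260 0.8112
20.4580 7.4442 1.4923 0.1007
28.6894 11.9792 2.7340 0.1970 0.0000
38.4114 18.7215 4.9857 0.3856 0.0000 0.0000
47.4893 28.0731 9.0429 0.7546 0.0000 0.0000 0.0000
55.4604 38.4114 16.2993 1.4770 0.0000 0.0000 0.0000 0.0000
62.4597 47.4893 28.0731 2.8908 0.0000 0.0000 0.0000 0.0000 0.0000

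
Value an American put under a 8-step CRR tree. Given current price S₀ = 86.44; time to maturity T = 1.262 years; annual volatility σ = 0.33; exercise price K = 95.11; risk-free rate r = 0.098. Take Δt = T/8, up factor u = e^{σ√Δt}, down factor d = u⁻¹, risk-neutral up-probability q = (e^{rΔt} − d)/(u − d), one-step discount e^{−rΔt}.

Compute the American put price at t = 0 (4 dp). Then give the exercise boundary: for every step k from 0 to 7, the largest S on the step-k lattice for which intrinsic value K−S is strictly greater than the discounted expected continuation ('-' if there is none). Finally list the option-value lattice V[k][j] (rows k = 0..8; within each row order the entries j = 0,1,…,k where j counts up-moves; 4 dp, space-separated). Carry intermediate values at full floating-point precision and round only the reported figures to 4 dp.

price = 13.6715
boundary = - - 66.5074 58.3375 66.5074 75.8215 66.5074 75.8215
tree:
13.6715
20.0725 8.3205
28.6026 12.9963 4.3622
36.7725 19.6486 7.3993 1.7604
43.9388 28.6026 12.1787 3.3207 0.4095
50.2248 36.7725 19.2885 6.1460 0.8785 0.0000
55.7386 43.9388 28.6026 11.0878 1.8843 0.0000 0.0000
60.5751 50.2248 36.7725 19.2885 4.0419 0.0000 0.0000 0.0000
64.8174 55.7386 43.9388 28.6026 8.6700 0.0000 0.0000 0.0000 0.0000

Δt=0.15775  u=1.14005  d=0.87716  q=0.52654  discount=0.98466
step 8 (expiry): payoffs max(K−S,0) = 64.8174 55.7386 43.9388 28.6026 8.6700 0.0000 0.0000 0.0000 0.0000
step 7: (k=7,j=0): S=34.5349, (K−S)⁺=60.5751, hold=59.1161 ⇒ V=60.5751 exercise | (k=7,j=1): S=44.8852, (K−S)⁺=50.2248, hold=48.7658 ⇒ V=50.2248 exercise | (k=7,j=2): S=58.3375, (K−S)⁺=36.7725, hold=35.3135 ⇒ V=36.7725 exercise | (k=7,j=3): S=75.8215, (K−S)⁺=19.2885, hold=17.8295 ⇒ V=19.2885 exercise | (k=7,j=4): S=98.5456, (K−S)⁺=0.0000, hold=4.0419 ⇒ V=4.0419 continue | (k=7,j=5): S=128.0802, (K−S)⁺=0.0000, hold=0.0000 ⇒ V=0.0000 continue | (k=7,j=6): S=166.4664, (K−S)⁺=0.0000, hold=0.0000 ⇒ V=0.0000 continue | (k=7,j=7): S=216.3572, (K−S)⁺=0.0000, hold=0.0000 ⇒ V=0.0000 continue  boundary S*=75.8215
step 6: (k=6,j=0): S=39.3714, (K−S)⁺=55.7386, hold=54.2796 ⇒ V=55.7386 exercise | (k=6,j=1): S=51.1712, (K−S)⁺=43.9388, hold=42.4798 ⇒ V=43.9388 exercise | (k=6,j=2): S=66.5074, (K−S)⁺=28.6026, hold=27.1435 ⇒ V=28.6026 exercise | (k=6,j=3): S=86.4400, (K−S)⁺=8.6700, hold=11.0878 ⇒ V=11.0878 continue | (k=6,j=4): S=112.3465, (K−S)⁺=0.0000, hold=1.8843 ⇒ V=1.8843 continue | (k=6,j=5): S=146.0173, (K−S)⁺=0.0000, hold=0.0000 ⇒ V=0.0000 continue | (k=6,j=6): S=189.7793, (K−S)⁺=0.0000, hold=0.0000 ⇒ V=0.0000 continue  boundary S*=66.5074
step 5: (k=5,j=0): S=44.8852, (K−S)⁺=50.2248, hold=48.7658 ⇒ V=50.2248 exercise | (k=5,j=1): S=58.3375, (K−S)⁺=36.7725, hold=35.3135 ⇒ V=36.7725 exercise | (k=5,j=2): S=75.8215, (K−S)⁺=19.2885, hold=19.0830 ⇒ V=19.2885 exercise | (k=5,j=3): S=98.5456, (K−S)⁺=0.0000, hold=6.1460 ⇒ V=6.1460 continue | (k=5,j=4): S=128.0802, (K−S)⁺=0.0000, hold=0.8785 ⇒ V=0.8785 continue | (k=5,j=5): S=166.4664, (K−S)⁺=0.0000, hold=0.0000 ⇒ V=0.0000 continue  boundary S*=75.8215
step 4: (k=4,j=0): S=51.1712, (K−S)⁺=43.9388, hold=42.4798 ⇒ V=43.9388 exercise | (k=4,j=1): S=66.5074, (K−S)⁺=28.6026, hold=27.1435 ⇒ V=28.6026 exercise | (k=4,j=2): S=86.4400, (K−S)⁺=8.6700, hold=12.1787 ⇒ V=12.1787 continue | (k=4,j=3): S=112.3465, (K−S)⁺=0.0000, hold=3.3207 ⇒ V=3.3207 continue | (k=4,j=4): S=146.0173, (K−S)⁺=0.0000, hold=0.4095 ⇒ V=0.4095 continue  boundary S*=66.5074
step 3: (k=3,j=0): S=58.3375, (K−S)⁺=36.7725, hold=35.3135 ⇒ V=36.7725 exercise | (k=3,j=1): S=75.8215, (K−S)⁺=19.2885, hold=19.6486 ⇒ V=19.6486 continue | (k=3,j=2): S=98.5456, (K−S)⁺=0.0000, hold=7.3993 ⇒ V=7.3993 continue | (k=3,j=3): S=128.0802, (K−S)⁺=0.0000, hold=1.7604 ⇒ V=1.7604 continue  boundary S*=58.3375
step 2: (k=2,j=0): S=66.5074, (K−S)⁺=28.6026, hold=27.3302 ⇒ V=28.6026 exercise | (k=2,j=1): S=86.4400, (K−S)⁺=8.6700, hold=12.9963 ⇒ V=12.9963 continue | (k=2,j=2): S=112.3465, (K−S)⁺=0.0000, hold=4.3622 ⇒ V=4.3622 continue  boundary S*=66.5074
step 1: (k=1,j=0): S=75.8215, (K−S)⁺=19.2885, hold=20.0725 ⇒ V=20.0725 continue | (k=1,j=1): S=98.5456, (K−S)⁺=0.0000, hold=8.3205 ⇒ V=8.3205 continue  boundary S*=-
step 0: (k=0,j=0): S=86.4400, (K−S)⁺=8.6700, hold=13.6715 ⇒ V=13.6715 continue  boundary S*=-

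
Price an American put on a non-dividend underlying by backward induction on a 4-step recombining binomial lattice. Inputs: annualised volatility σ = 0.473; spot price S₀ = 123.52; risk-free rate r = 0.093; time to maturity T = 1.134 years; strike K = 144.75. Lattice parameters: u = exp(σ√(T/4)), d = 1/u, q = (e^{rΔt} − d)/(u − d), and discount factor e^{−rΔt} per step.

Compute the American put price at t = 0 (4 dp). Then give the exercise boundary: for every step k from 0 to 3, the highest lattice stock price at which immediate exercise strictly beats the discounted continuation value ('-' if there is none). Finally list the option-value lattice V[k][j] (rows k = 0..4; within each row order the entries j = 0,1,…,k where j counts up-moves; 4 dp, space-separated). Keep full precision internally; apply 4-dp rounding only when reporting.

Δt=0.28350  u=1.28640  d=0.77736  q=0.48985  discount=0.97398
step 4 (expiry): payoffs max(K−S,0) = 99.6441 70.1076 21.2300 0.0000 0.0000
step 3: (k=3,j=0): S=58.0242, (K−S)⁺=86.7258, hold=82.9592 ⇒ V=86.7258 exercise | (k=3,j=1): S=96.0199, (K−S)⁺=48.7301, hold=44.9636 ⇒ V=48.7301 exercise | (k=3,j=2): S=158.8961, (K−S)⁺=0.0000, hold=10.5486 ⇒ V=10.5486 continue | (k=3,j=3): S=262.9452, (K−S)⁺=0.0000, hold=0.0000 ⇒ V=0.0000 continue  boundary S*=96.0199
step 2: (k=2,j=0): S=74.6424, (K−S)⁺=70.1076, hold=66.3411 ⇒ V=70.1076 exercise | (k=2,j=1): S=123.5200, (K−S)⁺=21.2300, hold=29.2455 ⇒ V=29.2455 continue | (k=2,j=2): S=204.4039, (K−S)⁺=0.0000, hold=5.2413 ⇒ V=5.2413 continue  boundary S*=74.6424
step 1: (k=1,j=0): S=96.0199, (K−S)⁺=48.7301, hold=48.7878 ⇒ V=48.7878 continue | (k=1,j=1): S=158.8961, (K−S)⁺=0.0000, hold=17.0319 ⇒ V=17.0319 continue  boundary S*=-
step 0: (k=0,j=0): S=123.5200, (K−S)⁺=21.2300, hold=32.3674 ⇒ V=32.3674 continue  boundary S*=-

price = 32.3674
boundary = - - 74.6424 96.0199
tree:
32.3674
48.7878 17.0319
70.1076 29.2455 5.2413
86.7258 48.7301 10.5486 0.0000
99.6441 70.1076 21.2300 0.0000 0.0000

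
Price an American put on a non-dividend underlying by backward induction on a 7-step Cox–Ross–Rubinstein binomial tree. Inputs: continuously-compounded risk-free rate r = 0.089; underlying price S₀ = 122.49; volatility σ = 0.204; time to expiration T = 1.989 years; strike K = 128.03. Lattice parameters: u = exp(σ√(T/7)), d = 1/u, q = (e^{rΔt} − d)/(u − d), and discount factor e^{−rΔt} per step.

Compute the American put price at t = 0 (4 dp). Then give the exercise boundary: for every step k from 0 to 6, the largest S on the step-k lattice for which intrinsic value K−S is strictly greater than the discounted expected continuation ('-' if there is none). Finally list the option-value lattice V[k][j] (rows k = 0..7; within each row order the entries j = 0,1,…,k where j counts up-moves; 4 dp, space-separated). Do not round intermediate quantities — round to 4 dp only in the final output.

price = 10.1288
boundary = - 109.8688 98.5481 109.8688 98.5481 109.8688 98.5481
tree:
10.1288
18.1612 4.9949
29.4819 9.6880 1.9552
39.6361 18.1612 4.2292 0.4621
48.7441 29.4819 8.9212 1.1571 0.0000
56.9136 39.6361 18.1612 2.8971 0.0000 0.0000
64.2413 48.7441 29.4819 7.2536 0.0000 0.0000 0.0000
70.8140 56.9136 39.6361 18.1612 0.0000 0.0000 0.0000 0.0000

params: Δt=0.28414 u=1.11488 d=0.89696 q=0.59037 e^(-rΔt)=0.97503
t_7 payoffs: 70.8140 56.9136 39.6361 18.1612 0.0000 0.0000 0.0000 0.0000
t_6: node(6,0) S=63.7887 payoff=64.2413 vs cont=61.0442 → 64.2413 [stop]  node(6,1) S=79.2859 payoff=48.7441 vs cont=45.5470 → 48.7441 [stop]  node(6,2) S=98.5481 payoff=29.4819 vs cont=26.2848 → 29.4819 [stop]  node(6,3) S=122.4900 payoff=5.5400 vs cont=7.2536 → 7.2536 [wait]  node(6,4) S=152.2485 payoff=0.0000 vs cont=0.0000 → 0.0000 [wait]  node(6,5) S=189.2367 payoff=0.0000 vs cont=0.0000 → 0.0000 [wait]  node(6,6) S=235.2111 payoff=0.0000 vs cont=0.0000 → 0.0000 [wait]  ⇒ S*(6)=98.5481
t_5: node(5,0) S=71.1164 payoff=56.9136 vs cont=53.7165 → 56.9136 [stop]  node(5,1) S=88.3939 payoff=39.6361 vs cont=36.4390 → 39.6361 [stop]  node(5,2) S=109.8688 payoff=18.1612 vs cont=15.9505 → 18.1612 [stop]  node(5,3) S=136.5610 payoff=0.0000 vs cont=2.8971 → 2.8971 [wait]  node(5,4) S=169.7380 payoff=0.0000 vs cont=0.0000 → 0.0000 [wait]  node(5,5) S=210.9753 payoff=0.0000 vs cont=0.0000 → 0.0000 [wait]  ⇒ S*(5)=109.8688
t_4: node(4,0) S=79.2859 payoff=48.7441 vs cont=45.5470 → 48.7441 [stop]  node(4,1) S=98.5481 payoff=29.4819 vs cont=26.2848 → 29.4819 [stop]  node(4,2) S=122.4900 payoff=5.5400 vs cont=8.9212 → 8.9212 [wait]  node(4,3) S=152.2485 payoff=0.0000 vs cont=1.1571 → 1.1571 [wait]  node(4,4) S=189.2367 payoff=0.0000 vs cont=0.0000 → 0.0000 [wait]  ⇒ S*(4)=98.5481
t_3: node(3,0) S=88.3939 payoff=39.6361 vs cont=36.4390 → 39.6361 [stop]  node(3,1) S=109.8688 payoff=18.1612 vs cont=16.9104 → 18.1612 [stop]  node(3,2) S=136.5610 payoff=0.0000 vs cont=4.2292 → 4.2292 [wait]  node(3,3) S=169.7380 payoff=0.0000 vs cont=0.4621 → 0.4621 [wait]  ⇒ S*(3)=109.8688
t_2: node(2,0) S=98.5481 payoff=29.4819 vs cont=26.2848 → 29.4819 [stop]  node(2,1) S=122.4900 payoff=5.5400 vs cont=9.6880 → 9.6880 [wait]  node(2,2) S=152.2485 payoff=0.0000 vs cont=1.9552 → 1.9552 [wait]  ⇒ S*(2)=98.5481
t_1: node(1,0) S=109.8688 payoff=18.1612 vs cont=17.3518 → 18.1612 [stop]  node(1,1) S=136.5610 payoff=0.0000 vs cont=4.9949 → 4.9949 [wait]  ⇒ S*(1)=109.8688
t_0: node(0,0) S=122.4900 payoff=5.5400 vs cont=10.1288 → 10.1288 [wait]  ⇒ S*(0)=-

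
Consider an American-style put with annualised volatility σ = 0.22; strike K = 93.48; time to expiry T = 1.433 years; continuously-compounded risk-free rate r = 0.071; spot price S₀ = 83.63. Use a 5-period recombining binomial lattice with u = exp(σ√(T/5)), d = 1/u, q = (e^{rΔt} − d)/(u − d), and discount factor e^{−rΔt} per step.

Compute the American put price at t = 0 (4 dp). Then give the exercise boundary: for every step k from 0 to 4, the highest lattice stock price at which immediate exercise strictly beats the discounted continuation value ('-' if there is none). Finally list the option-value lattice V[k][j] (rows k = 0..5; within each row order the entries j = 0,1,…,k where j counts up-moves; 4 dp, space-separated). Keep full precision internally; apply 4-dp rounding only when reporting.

price = 11.3666
boundary = - 74.3382 66.0788 74.3382 83.6300
tree:
11.3666
19.1418 5.6183
27.4012 10.6295 1.8504
34.7429 19.1418 4.2693 0.0000
41.2690 27.4012 9.8500 0.0000 0.0000
47.0699 34.7429 19.1418 0.0000 0.0000 0.0000

params: Δt=0.28660 u=1.12499 d=0.88889 q=0.55766 e^(-rΔt)=0.97986
t_5 payoffs: 47.0699 34.7429 19.1418 0.0000 0.0000 0.0000
t_4: node(4,0) S=52.2110 payoff=41.2690 vs cont=39.3860 → 41.2690 [stop]  node(4,1) S=66.0788 payoff=27.4012 vs cont=25.5182 → 27.4012 [stop]  node(4,2) S=83.6300 payoff=9.8500 vs cont=8.2966 → 9.8500 [stop]  node(4,3) S=105.8430 payoff=0.0000 vs cont=0.0000 → 0.0000 [wait]  node(4,4) S=133.9559 payoff=0.0000 vs cont=0.0000 → 0.0000 [wait]  ⇒ S*(4)=83.6300
t_3: node(3,0) S=58.7371 payoff=34.7429 vs cont=32.8600 → 34.7429 [stop]  node(3,1) S=74.3382 payoff=19.1418 vs cont=17.2588 → 19.1418 [stop]  node(3,2) S=94.0832 payoff=0.0000 vs cont=4.2693 → 4.2693 [wait]  node(3,3) S=119.0726 payoff=0.0000 vs cont=0.0000 → 0.0000 [wait]  ⇒ S*(3)=74.3382
t_2: node(2,0) S=66.0788 payoff=27.4012 vs cont=25.5182 → 27.4012 [stop]  node(2,1) S=83.6300 payoff=9.8500 vs cont=10.6295 → 10.6295 [wait]  node(2,2) S=105.8430 payoff=0.0000 vs cont=1.8504 → 1.8504 [wait]  ⇒ S*(2)=66.0788
t_1: node(1,0) S=74.3382 payoff=19.1418 vs cont=17.6847 → 19.1418 [stop]  node(1,1) S=94.0832 payoff=0.0000 vs cont=5.6183 → 5.6183 [wait]  ⇒ S*(1)=74.3382
t_0: node(0,0) S=83.6300 payoff=9.8500 vs cont=11.3666 → 11.3666 [wait]  ⇒ S*(0)=-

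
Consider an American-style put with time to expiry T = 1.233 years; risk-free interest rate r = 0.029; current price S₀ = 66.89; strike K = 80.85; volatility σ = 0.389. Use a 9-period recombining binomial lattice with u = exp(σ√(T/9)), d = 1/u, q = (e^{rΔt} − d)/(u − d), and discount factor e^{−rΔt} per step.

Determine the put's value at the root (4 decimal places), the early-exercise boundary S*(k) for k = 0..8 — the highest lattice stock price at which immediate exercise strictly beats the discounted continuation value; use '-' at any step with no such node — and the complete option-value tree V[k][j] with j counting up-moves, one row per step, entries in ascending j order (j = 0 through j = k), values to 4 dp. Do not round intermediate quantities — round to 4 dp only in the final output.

Δt=0.13700, u=1.15486, d=0.86590, q=0.47784, disc=e^(-rΔt)=0.99603
k=9 terminal: V=max(K-S,0) → 62.5444 56.4356 48.2883 37.4221 22.9298 3.6011 0.0000 0.0000 0.0000 0.0000
k=8: j=0 S=21.1405 intr=59.7095 cont=59.3890 V=59.7095[EX]; j=1 S=28.1953 intr=52.6547 cont=52.3342 V=52.6547[EX]; j=2 S=37.6043 intr=43.2457 cont=42.9251 V=43.2457[EX]; j=3 S=50.1533 intr=30.6967 cont=30.3761 V=30.6967[EX]; j=4 S=66.8900 intr=13.9600 cont=13.6394 V=13.9600[EX]; j=5 S=89.2119 intr=0.0000 cont=1.8729 V=1.8729[hold]; j=6 S=118.9829 intr=0.0000 cont=0.0000 V=0.0000[hold]; j=7 S=158.6888 intr=0.0000 cont=0.0000 V=0.0000[hold]; j=8 S=211.6449 intr=0.0000 cont=0.0000 V=0.0000[hold]  S*(8)=66.8900
k=7: j=0 S=24.4144 intr=56.4356 cont=56.1151 V=56.4356[EX]; j=1 S=32.5617 intr=48.2883 cont=47.9677 V=48.2883[EX]; j=2 S=43.4279 intr=37.4221 cont=37.1015 V=37.4221[EX]; j=3 S=57.9202 intr=22.9298 cont=22.6092 V=22.9298[EX]; j=4 S=77.2489 intr=3.6011 cont=8.1518 V=8.1518[hold]; j=5 S=103.0276 intr=0.0000 cont=0.9741 V=0.9741[hold]; j=6 S=137.4091 intr=0.0000 cont=0.0000 V=0.0000[hold]; j=7 S=183.2639 intr=0.0000 cont=0.0000 V=0.0000[hold]  S*(7)=57.9202
k=6: j=0 S=28.1953 intr=52.6547 cont=52.3342 V=52.6547[EX]; j=1 S=37.6043 intr=43.2457 cont=42.9251 V=43.2457[EX]; j=2 S=50.1533 intr=30.6967 cont=30.3761 V=30.6967[EX]; j=3 S=66.8900 intr=13.9600 cont=15.8053 V=15.8053[hold]; j=4 S=89.2119 intr=0.0000 cont=4.7033 V=4.7033[hold]; j=5 S=118.9829 intr=0.0000 cont=0.5066 V=0.5066[hold]; j=6 S=158.6888 intr=0.0000 cont=0.0000 V=0.0000[hold]  S*(6)=50.1533
k=5: j=0 S=32.5617 intr=48.2883 cont=47.9677 V=48.2883[EX]; j=1 S=43.4279 intr=37.4221 cont=37.1015 V=37.4221[EX]; j=2 S=57.9202 intr=22.9298 cont=23.4874 V=23.4874[hold]; j=3 S=77.2489 intr=3.6011 cont=10.4586 V=10.4586[hold]; j=4 S=103.0276 intr=0.0000 cont=2.6872 V=2.6872[hold]; j=5 S=137.4091 intr=0.0000 cont=0.2635 V=0.2635[hold]  S*(5)=43.4279
k=4: j=0 S=37.6043 intr=43.2457 cont=42.9251 V=43.2457[EX]; j=1 S=50.1533 intr=30.6967 cont=30.6415 V=30.6967[EX]; j=2 S=66.8900 intr=13.9600 cont=17.1933 V=17.1933[hold]; j=3 S=89.2119 intr=0.0000 cont=6.7184 V=6.7184[hold]; j=4 S=118.9829 intr=0.0000 cont=1.5230 V=1.5230[hold]  S*(4)=50.1533
k=3: j=0 S=43.4279 intr=37.4221 cont=37.1015 V=37.4221[EX]; j=1 S=57.9202 intr=22.9298 cont=24.1481 V=24.1481[hold]; j=2 S=77.2489 intr=3.6011 cont=12.1396 V=12.1396[hold]; j=3 S=103.0276 intr=0.0000 cont=4.2190 V=4.2190[hold]  S*(3)=43.4279
k=2: j=0 S=50.1533 intr=30.6967 cont=30.9560 V=30.9560[hold]; j=1 S=66.8900 intr=13.9600 cont=18.3369 V=18.3369[hold]; j=2 S=89.2119 intr=0.0000 cont=8.3217 V=8.3217[hold]  S*(2)=-
k=1: j=0 S=57.9202 intr=22.9298 cont=24.8272 V=24.8272[hold]; j=1 S=77.2489 intr=3.6011 cont=13.4975 V=13.4975[hold]  S*(1)=-
k=0: j=0 S=66.8900 intr=13.9600 cont=19.3364 V=19.3364[hold]  S*(0)=-

price = 19.3364
boundary = - - - 43.4279 50.1533 43.4279 50.1533 57.9202 66.8900
tree:
19.3364
24.8272 13.4975
30.9560 18.3369 8.3217
37.4221 24.1481 12.1396 4.2190
43.2457 30.6967 17.1933 6.7184 1.5230
48.2883 37.4221 23.4874 10.4586 2.6872 0.2635
52.6547 43.2457 30.6967 15.8053 4.7033 0.5066 0.0000
56.4356 48.2883 37.4221 22.9298 8.1518 0.9741 0.0000 0.0000
59.7095 52.6547 43.2457 30.6967 13.9600 1.8729 0.0000 0.0000 0.0000
62.5444 56.4356 48.2883 37.4221 22.9298 3.6011 0.0000 0.0000 0.0000 0.0000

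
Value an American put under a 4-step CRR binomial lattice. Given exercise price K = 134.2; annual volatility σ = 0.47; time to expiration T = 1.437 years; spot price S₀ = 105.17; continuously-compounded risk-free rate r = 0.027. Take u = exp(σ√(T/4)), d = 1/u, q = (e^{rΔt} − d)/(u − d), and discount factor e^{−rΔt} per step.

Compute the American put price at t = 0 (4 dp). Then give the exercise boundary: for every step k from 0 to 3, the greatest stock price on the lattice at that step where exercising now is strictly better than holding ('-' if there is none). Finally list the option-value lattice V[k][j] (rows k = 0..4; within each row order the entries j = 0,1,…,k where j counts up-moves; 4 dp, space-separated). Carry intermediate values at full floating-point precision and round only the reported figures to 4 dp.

Δt=0.35925, u=1.32539, d=0.75450, q=0.44711, disc=e^(-rΔt)=0.99035
k=4 terminal: V=max(K-S,0) → 100.1185 74.3306 29.0300 0.0000 0.0000
k=3: j=0 S=45.1712 intr=89.0288 cont=87.7334 V=89.0288[EX]; j=1 S=79.3503 intr=54.8497 cont=53.5543 V=54.8497[EX]; j=2 S=139.3912 intr=0.0000 cont=15.8955 V=15.8955[hold]; j=3 S=244.8624 intr=0.0000 cont=0.0000 V=0.0000[hold]  S*(3)=79.3503
k=2: j=0 S=59.8694 intr=74.3306 cont=73.0352 V=74.3306[EX]; j=1 S=105.1700 intr=29.0300 cont=37.0716 V=37.0716[hold]; j=2 S=184.7475 intr=0.0000 cont=8.7037 V=8.7037[hold]  S*(2)=59.8694
k=1: j=0 S=79.3503 intr=54.8497 cont=57.1151 V=57.1151[hold]; j=1 S=139.3912 intr=0.0000 cont=24.1526 V=24.1526[hold]  S*(1)=-
k=0: j=0 S=105.1700 intr=29.0300 cont=41.9682 V=41.9682[hold]  S*(0)=-

price = 41.9682
boundary = - - 59.8694 79.3503
tree:
41.9682
57.1151 24.1526
74.3306 37.0716 8.7037
89.0288 54.8497 15.8955 0.0000
100.1185 74.3306 29.0300 0.0000 0.0000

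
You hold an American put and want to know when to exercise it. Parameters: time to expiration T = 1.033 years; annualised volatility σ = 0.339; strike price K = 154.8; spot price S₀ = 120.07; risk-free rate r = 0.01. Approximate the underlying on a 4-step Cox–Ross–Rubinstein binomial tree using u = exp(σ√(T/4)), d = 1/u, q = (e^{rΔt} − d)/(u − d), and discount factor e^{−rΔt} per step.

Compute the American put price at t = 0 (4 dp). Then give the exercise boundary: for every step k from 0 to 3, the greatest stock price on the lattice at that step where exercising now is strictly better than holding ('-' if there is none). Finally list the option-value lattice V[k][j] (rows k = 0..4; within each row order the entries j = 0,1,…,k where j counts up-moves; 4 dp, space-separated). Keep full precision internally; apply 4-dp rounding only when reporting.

Δt=0.25825  u=1.18800  d=0.84175  q=0.46451  discount=0.99742
step 4 (expiry): payoffs max(K−S,0) = 94.5213 69.7255 34.7300 0.0000 0.0000
step 3: (k=3,j=0): S=71.6113, (K−S)⁺=83.1887, hold=82.7895 ⇒ V=83.1887 exercise | (k=3,j=1): S=101.0687, (K−S)⁺=53.7313, hold=53.3320 ⇒ V=53.7313 exercise | (k=3,j=2): S=142.6436, (K−S)⁺=12.1564, hold=18.5498 ⇒ V=18.5498 continue | (k=3,j=3): S=201.3203, (K−S)⁺=0.0000, hold=0.0000 ⇒ V=0.0000 continue  boundary S*=101.0687
step 2: (k=2,j=0): S=85.0745, (K−S)⁺=69.7255, hold=69.3263 ⇒ V=69.7255 exercise | (k=2,j=1): S=120.0700, (K−S)⁺=34.7300, hold=37.2928 ⇒ V=37.2928 continue | (k=2,j=2): S=169.4610, (K−S)⁺=0.0000, hold=9.9077 ⇒ V=9.9077 continue  boundary S*=85.0745
step 1: (k=1,j=0): S=101.0687, (K−S)⁺=53.7313, hold=54.5194 ⇒ V=54.5194 continue | (k=1,j=1): S=142.6436, (K−S)⁺=12.1564, hold=24.5089 ⇒ V=24.5089 continue  boundary S*=-
step 0: (k=0,j=0): S=120.0700, (K−S)⁺=34.7300, hold=40.4747 ⇒ V=40.4747 continue  boundary S*=-

price = 40.4747
boundary = - - 85.0745 101.0687
tree:
40.4747
54.5194 24.5089
69.7255 37.2928 9.9077
83.1887 53.7313 18.5498 0.0000
94.5213 69.7255 34.7300 0.0000 0.0000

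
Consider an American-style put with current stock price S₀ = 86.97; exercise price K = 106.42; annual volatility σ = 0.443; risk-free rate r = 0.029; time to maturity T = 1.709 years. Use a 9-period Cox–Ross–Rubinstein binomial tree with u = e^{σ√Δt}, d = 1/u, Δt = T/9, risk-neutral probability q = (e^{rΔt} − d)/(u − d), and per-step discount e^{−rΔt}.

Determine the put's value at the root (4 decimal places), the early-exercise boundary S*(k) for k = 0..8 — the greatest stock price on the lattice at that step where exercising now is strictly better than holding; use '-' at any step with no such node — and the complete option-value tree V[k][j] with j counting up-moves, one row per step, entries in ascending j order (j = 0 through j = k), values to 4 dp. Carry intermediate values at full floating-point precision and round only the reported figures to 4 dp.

price = 30.0220
boundary = - - - 48.7368 59.1146 48.7368 59.1146 71.7021 86.9700
tree:
30.0220
38.4813 20.6879
47.8682 28.1849 12.3455
57.6832 37.1928 18.2008 5.7848
66.2391 47.3054 26.0500 9.4255 1.6831
73.2930 57.6832 35.9308 15.0406 3.1053 0.0740
79.1085 66.2391 47.3054 23.3273 5.7268 0.1394 0.0000
83.9031 73.2930 57.6832 34.7179 10.5564 0.2625 0.0000 0.0000
87.8561 79.1085 66.2391 47.3054 19.4500 0.4944 0.0000 0.0000 0.0000
91.1150 83.9031 73.2930 57.6832 34.7179 0.9311 0.0000 0.0000 0.0000 0.0000

params: Δt=0.18989 u=1.21293 d=0.82445 q=0.46610 e^(-rΔt)=0.99451
t_9 payoffs: 91.1150 83.9031 73.2930 57.6832 34.7179 0.9311 0.0000 0.0000 0.0000 0.0000
t_8: node(8,0) S=18.5639 payoff=87.8561 vs cont=87.2716 → 87.8561 [stop]  node(8,1) S=27.3115 payoff=79.1085 vs cont=78.5241 → 79.1085 [stop]  node(8,2) S=40.1809 payoff=66.2391 vs cont=65.6547 → 66.2391 [stop]  node(8,3) S=59.1146 payoff=47.3054 vs cont=46.7210 → 47.3054 [stop]  node(8,4) S=86.9700 payoff=19.4500 vs cont=18.8656 → 19.4500 [stop]  node(8,5) S=127.9512 payoff=0.0000 vs cont=0.4944 → 0.4944 [wait]  node(8,6) S=188.2431 payoff=0.0000 vs cont=0.0000 → 0.0000 [wait]  node(8,7) S=276.9452 payoff=0.0000 vs cont=0.0000 → 0.0000 [wait]  node(8,8) S=407.4447 payoff=0.0000 vs cont=0.0000 → 0.0000 [wait]  ⇒ S*(8)=86.9700
t_7: node(7,0) S=22.5169 payoff=83.9031 vs cont=83.3187 → 83.9031 [stop]  node(7,1) S=33.1270 payoff=73.2930 vs cont=72.7086 → 73.2930 [stop]  node(7,2) S=48.7368 payoff=57.6832 vs cont=57.0988 → 57.6832 [stop]  node(7,3) S=71.7021 payoff=34.7179 vs cont=34.1334 → 34.7179 [stop]  node(7,4) S=105.4889 payoff=0.9311 vs cont=10.5564 → 10.5564 [wait]  node(7,5) S=155.1964 payoff=0.0000 vs cont=0.2625 → 0.2625 [wait]  node(7,6) S=228.3266 payoff=0.0000 vs cont=0.0000 → 0.0000 [wait]  node(7,7) S=335.9165 payoff=0.0000 vs cont=0.0000 → 0.0000 [wait]  ⇒ S*(7)=71.7021
t_6: node(6,0) S=27.3115 payoff=79.1085 vs cont=78.5241 → 79.1085 [stop]  node(6,1) S=40.1809 payoff=66.2391 vs cont=65.6547 → 66.2391 [stop]  node(6,2) S=59.1146 payoff=47.3054 vs cont=46.7210 → 47.3054 [stop]  node(6,3) S=86.9700 payoff=19.4500 vs cont=23.3273 → 23.3273 [wait]  node(6,4) S=127.9512 payoff=0.0000 vs cont=5.7268 → 5.7268 [wait]  node(6,5) S=188.2431 payoff=0.0000 vs cont=0.1394 → 0.1394 [wait]  node(6,6) S=276.9452 payoff=0.0000 vs cont=0.0000 → 0.0000 [wait]  ⇒ S*(6)=59.1146
t_5: node(5,0) S=33.1270 payoff=73.2930 vs cont=72.7086 → 73.2930 [stop]  node(5,1) S=48.7368 payoff=57.6832 vs cont=57.0988 → 57.6832 [stop]  node(5,2) S=71.7021 payoff=34.7179 vs cont=35.9308 → 35.9308 [wait]  node(5,3) S=105.4889 payoff=0.9311 vs cont=15.0406 → 15.0406 [wait]  node(5,4) S=155.1964 payoff=0.0000 vs cont=3.1053 → 3.1053 [wait]  node(5,5) S=228.3266 payoff=0.0000 vs cont=0.0740 → 0.0740 [wait]  ⇒ S*(5)=48.7368
t_4: node(4,0) S=40.1809 payoff=66.2391 vs cont=65.6547 → 66.2391 [stop]  node(4,1) S=59.1146 payoff=47.3054 vs cont=47.2832 → 47.3054 [stop]  node(4,2) S=86.9700 payoff=19.4500 vs cont=26.0500 → 26.0500 [wait]  node(4,3) S=127.9512 payoff=0.0000 vs cont=9.4255 → 9.4255 [wait]  node(4,4) S=188.2431 payoff=0.0000 vs cont=1.6831 → 1.6831 [wait]  ⇒ S*(4)=59.1146
t_3: node(3,0) S=48.7368 payoff=57.6832 vs cont=57.0988 → 57.6832 [stop]  node(3,1) S=71.7021 payoff=34.7179 vs cont=37.1928 → 37.1928 [wait]  node(3,2) S=105.4889 payoff=0.9311 vs cont=18.2008 → 18.2008 [wait]  node(3,3) S=155.1964 payoff=0.0000 vs cont=5.7848 → 5.7848 [wait]  ⇒ S*(3)=48.7368
t_2: node(2,0) S=59.1146 payoff=47.3054 vs cont=47.8682 → 47.8682 [wait]  node(2,1) S=86.9700 payoff=19.4500 vs cont=28.1849 → 28.1849 [wait]  node(2,2) S=127.9512 payoff=0.0000 vs cont=12.3455 → 12.3455 [wait]  ⇒ S*(2)=-
t_1: node(1,0) S=71.7021 payoff=34.7179 vs cont=38.4813 → 38.4813 [wait]  node(1,1) S=105.4889 payoff=0.9311 vs cont=20.6879 → 20.6879 [wait]  ⇒ S*(1)=-
t_0: node(0,0) S=86.9700 payoff=19.4500 vs cont=30.0220 → 30.0220 [wait]  ⇒ S*(0)=-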